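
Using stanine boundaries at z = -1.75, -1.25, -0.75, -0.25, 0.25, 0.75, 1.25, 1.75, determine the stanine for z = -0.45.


Stanine boundaries: [-1.75, -1.25, -0.75, -0.25, 0.25, 0.75, 1.25, 1.75]
z = -0.45
Check each boundary:
  z >= -1.75 -> could be stanine 2
  z >= -1.25 -> could be stanine 3
  z >= -0.75 -> could be stanine 4
  z < -0.25
  z < 0.25
  z < 0.75
  z < 1.25
  z < 1.75
Highest qualifying boundary gives stanine = 4

4


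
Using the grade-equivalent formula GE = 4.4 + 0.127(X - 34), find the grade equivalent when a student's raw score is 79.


raw - median = 79 - 34 = 45
slope * diff = 0.127 * 45 = 5.715
GE = 4.4 + 5.715
GE = 10.115

10.115


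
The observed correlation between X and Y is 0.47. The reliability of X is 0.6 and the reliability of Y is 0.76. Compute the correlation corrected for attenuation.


r_corrected = rxy / sqrt(rxx * ryy)
= 0.47 / sqrt(0.6 * 0.76)
= 0.47 / sqrt(0.456)
= 0.47 / 0.675278
r_corrected = 0.696

0.696


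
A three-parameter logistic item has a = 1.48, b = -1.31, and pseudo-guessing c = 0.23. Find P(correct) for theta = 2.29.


logit = 1.48*(2.29 - -1.31) = 5.328
P* = 1/(1 + exp(-5.328)) = 0.9952
P = 0.23 + (1 - 0.23) * 0.9952
P = 0.9963

0.9963


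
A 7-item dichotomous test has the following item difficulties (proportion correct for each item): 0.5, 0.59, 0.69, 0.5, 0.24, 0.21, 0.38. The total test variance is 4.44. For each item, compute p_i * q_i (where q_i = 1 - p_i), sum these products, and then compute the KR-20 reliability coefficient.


For each item, compute p_i * q_i:
  Item 1: 0.5 * 0.5 = 0.25
  Item 2: 0.59 * 0.41 = 0.2419
  Item 3: 0.69 * 0.31 = 0.2139
  Item 4: 0.5 * 0.5 = 0.25
  Item 5: 0.24 * 0.76 = 0.1824
  Item 6: 0.21 * 0.79 = 0.1659
  Item 7: 0.38 * 0.62 = 0.2356
Sum(p_i * q_i) = 0.25 + 0.2419 + 0.2139 + 0.25 + 0.1824 + 0.1659 + 0.2356 = 1.5397
KR-20 = (k/(k-1)) * (1 - Sum(p_i*q_i) / Var_total)
= (7/6) * (1 - 1.5397/4.44)
= 1.1667 * 0.6532
KR-20 = 0.7621

0.7621


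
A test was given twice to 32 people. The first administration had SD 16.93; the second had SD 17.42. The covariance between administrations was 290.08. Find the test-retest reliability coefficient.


r = cov(X,Y) / (SD_X * SD_Y)
r = 290.08 / (16.93 * 17.42)
r = 290.08 / 294.9206
r = 0.9836

0.9836


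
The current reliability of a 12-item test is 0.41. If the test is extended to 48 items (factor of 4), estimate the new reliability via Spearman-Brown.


r_new = (n * rxx) / (1 + (n-1) * rxx)
r_new = (4 * 0.41) / (1 + 3 * 0.41)
r_new = 1.64 / 2.23
r_new = 0.7354

0.7354


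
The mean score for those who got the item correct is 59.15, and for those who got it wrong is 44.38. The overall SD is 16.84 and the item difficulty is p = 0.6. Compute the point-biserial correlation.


q = 1 - p = 0.4
rpb = ((M1 - M0) / SD) * sqrt(p * q)
rpb = ((59.15 - 44.38) / 16.84) * sqrt(0.6 * 0.4)
rpb = 0.4297

0.4297


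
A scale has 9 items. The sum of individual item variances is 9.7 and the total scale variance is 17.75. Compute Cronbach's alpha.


alpha = (k/(k-1)) * (1 - sum(si^2)/s_total^2)
= (9/8) * (1 - 9.7/17.75)
alpha = 0.5102

0.5102


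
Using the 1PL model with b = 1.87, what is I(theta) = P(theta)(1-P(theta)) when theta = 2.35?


P = 1/(1+exp(-(2.35-1.87))) = 0.6177
I = P*(1-P) = 0.6177 * 0.3823
I = 0.2361

0.2361


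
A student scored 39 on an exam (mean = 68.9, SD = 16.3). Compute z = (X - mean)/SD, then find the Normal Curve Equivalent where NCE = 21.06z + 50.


z = (X - mean) / SD = (39 - 68.9) / 16.3
z = -29.9 / 16.3
z = -1.8344
NCE = NCE = 21.06z + 50
Carry z at full precision (z = -29.9 / 16.3) into the conversion:
NCE = 21.06 * (-29.9 / 16.3) + 50 = -629.694 / 16.3 + 50
NCE = -38.6315 + 50
NCE = 11.3685

11.3685


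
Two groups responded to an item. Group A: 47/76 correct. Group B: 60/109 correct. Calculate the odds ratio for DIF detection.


Odds_A = 47/29 = 1.6207
Odds_B = 60/49 = 1.2245
OR = Odds_A / Odds_B = 1.6207 / 1.2245
Exactly, OR = (47 * 49) / (29 * 60) = 2303 / 1740
OR = 1.3236

1.3236


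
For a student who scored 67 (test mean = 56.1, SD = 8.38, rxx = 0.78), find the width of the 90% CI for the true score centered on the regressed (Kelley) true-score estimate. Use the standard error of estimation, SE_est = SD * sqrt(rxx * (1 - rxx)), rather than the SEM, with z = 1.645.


True score estimate = 0.78*67 + 0.22*56.1 = 64.602
SE_est = SD * sqrt(rxx * (1 - rxx)) = 8.38 * sqrt(0.78 * 0.22) = 8.38 * sqrt(0.1716) = 3.471384
CI = T_est +/- z * SE_est, so width = 2 * z * SE_est = 2 * 1.645 * 3.471384
Width = 11.4209

11.4209


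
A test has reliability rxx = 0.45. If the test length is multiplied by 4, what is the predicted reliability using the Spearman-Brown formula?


r_new = (n * rxx) / (1 + (n-1) * rxx)
r_new = (4 * 0.45) / (1 + 3 * 0.45)
r_new = 1.8 / 2.35
r_new = 0.766

0.766


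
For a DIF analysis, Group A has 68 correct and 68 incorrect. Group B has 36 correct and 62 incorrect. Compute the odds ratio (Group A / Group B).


Odds_A = 68/68 = 1.0
Odds_B = 36/62 = 0.5806
OR = Odds_A / Odds_B = 1.0 / 0.5806
Exactly, OR = (68 * 62) / (68 * 36) = 4216 / 2448
OR = 1.7222

1.7222


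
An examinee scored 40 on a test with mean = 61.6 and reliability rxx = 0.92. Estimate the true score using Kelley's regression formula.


T_est = rxx * X + (1 - rxx) * mean
T_est = 0.92 * 40 + 0.08 * 61.6
T_est = 36.8 + 4.928
T_est = 41.728

41.728


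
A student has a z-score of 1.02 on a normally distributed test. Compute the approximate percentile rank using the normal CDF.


CDF(z) = 0.5 * (1 + erf(z/sqrt(2)))
erf(0.7212) = 0.6923
CDF = 0.8461
Percentile rank = 0.8461 * 100 = 84.61

84.61


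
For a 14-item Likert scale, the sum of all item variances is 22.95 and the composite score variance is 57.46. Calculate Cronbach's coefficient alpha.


alpha = (k/(k-1)) * (1 - sum(si^2)/s_total^2)
= (14/13) * (1 - 22.95/57.46)
alpha = 0.6468

0.6468


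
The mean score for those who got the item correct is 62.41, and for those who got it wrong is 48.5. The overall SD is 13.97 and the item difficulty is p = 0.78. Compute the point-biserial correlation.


q = 1 - p = 0.22
rpb = ((M1 - M0) / SD) * sqrt(p * q)
rpb = ((62.41 - 48.5) / 13.97) * sqrt(0.78 * 0.22)
rpb = 0.4125

0.4125


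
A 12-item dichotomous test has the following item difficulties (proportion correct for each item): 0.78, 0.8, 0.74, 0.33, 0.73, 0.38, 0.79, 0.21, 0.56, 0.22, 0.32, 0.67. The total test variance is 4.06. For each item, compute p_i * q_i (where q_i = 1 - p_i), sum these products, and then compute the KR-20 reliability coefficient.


For each item, compute p_i * q_i:
  Item 1: 0.78 * 0.22 = 0.1716
  Item 2: 0.8 * 0.2 = 0.16
  Item 3: 0.74 * 0.26 = 0.1924
  Item 4: 0.33 * 0.67 = 0.2211
  Item 5: 0.73 * 0.27 = 0.1971
  Item 6: 0.38 * 0.62 = 0.2356
  Item 7: 0.79 * 0.21 = 0.1659
  Item 8: 0.21 * 0.79 = 0.1659
  Item 9: 0.56 * 0.44 = 0.2464
  Item 10: 0.22 * 0.78 = 0.1716
  Item 11: 0.32 * 0.68 = 0.2176
  Item 12: 0.67 * 0.33 = 0.2211
Sum(p_i * q_i) = 0.1716 + 0.16 + 0.1924 + 0.2211 + 0.1971 + 0.2356 + 0.1659 + 0.1659 + 0.2464 + 0.1716 + 0.2176 + 0.2211 = 2.3663
KR-20 = (k/(k-1)) * (1 - Sum(p_i*q_i) / Var_total)
= (12/11) * (1 - 2.3663/4.06)
= 1.0909 * 0.4172
KR-20 = 0.4551

0.4551


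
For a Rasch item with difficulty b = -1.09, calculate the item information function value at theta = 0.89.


P = 1/(1+exp(-(0.89--1.09))) = 0.8787
I = P*(1-P) = 0.8787 * 0.1213
I = 0.1066

0.1066


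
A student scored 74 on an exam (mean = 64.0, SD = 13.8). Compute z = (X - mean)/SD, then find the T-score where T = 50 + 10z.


z = (X - mean) / SD = (74 - 64.0) / 13.8
z = 10.0 / 13.8
z = 0.7246
T-score = T = 50 + 10z
Carry z at full precision (z = 10.0 / 13.8) into the conversion:
T-score = 50 + 10 * (10.0 / 13.8) = 50 + 100 / 13.8
T-score = 50 + 7.2464
T-score = 57.2464

57.2464


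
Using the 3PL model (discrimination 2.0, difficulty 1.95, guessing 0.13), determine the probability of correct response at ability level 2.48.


logit = 2.0*(2.48 - 1.95) = 1.06
P* = 1/(1 + exp(-1.06)) = 0.7427
P = 0.13 + (1 - 0.13) * 0.7427
P = 0.7761

0.7761


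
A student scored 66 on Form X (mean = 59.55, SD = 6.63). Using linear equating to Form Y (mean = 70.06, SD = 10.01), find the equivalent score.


slope = SD_Y / SD_X = 10.01 / 6.63 ~ 1.5098
intercept = mean_Y - slope * mean_X = 70.06 - (10.01 / 6.63) * 59.55 ~ -19.8488
Y = slope * X + intercept. To avoid rounding drift from the rounded slope/intercept, evaluate the equivalent form Y = mean_Y + SD_Y * (X - mean_X) / SD_X at full precision:
Y = 70.06 + 10.01 * (66 - 59.55) / 6.63
Y = 70.06 + 10.01 * 6.45 / 6.63
Y = 70.06 + 64.5645 / 6.63
Y = 70.06 + 9.7382
Y = 79.7982

79.7982


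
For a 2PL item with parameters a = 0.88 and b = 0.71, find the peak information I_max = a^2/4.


For 2PL, max info at theta = b = 0.71
I_max = a^2 / 4 = 0.88^2 / 4
= 0.7744 / 4
I_max = 0.1936

0.1936


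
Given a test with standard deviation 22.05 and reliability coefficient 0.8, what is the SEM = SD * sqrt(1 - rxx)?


SEM = SD * sqrt(1 - rxx)
SEM = 22.05 * sqrt(1 - 0.8)
SEM = 22.05 * sqrt(0.2) = 22.05 * 0.447214
SEM = 9.8611

9.8611


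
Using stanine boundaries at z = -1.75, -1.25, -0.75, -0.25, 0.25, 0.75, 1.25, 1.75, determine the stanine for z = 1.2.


Stanine boundaries: [-1.75, -1.25, -0.75, -0.25, 0.25, 0.75, 1.25, 1.75]
z = 1.2
Check each boundary:
  z >= -1.75 -> could be stanine 2
  z >= -1.25 -> could be stanine 3
  z >= -0.75 -> could be stanine 4
  z >= -0.25 -> could be stanine 5
  z >= 0.25 -> could be stanine 6
  z >= 0.75 -> could be stanine 7
  z < 1.25
  z < 1.75
Highest qualifying boundary gives stanine = 7

7


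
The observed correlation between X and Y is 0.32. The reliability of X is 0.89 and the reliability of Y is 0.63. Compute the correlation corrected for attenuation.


r_corrected = rxy / sqrt(rxx * ryy)
= 0.32 / sqrt(0.89 * 0.63)
= 0.32 / sqrt(0.5607)
= 0.32 / 0.748799
r_corrected = 0.4274

0.4274


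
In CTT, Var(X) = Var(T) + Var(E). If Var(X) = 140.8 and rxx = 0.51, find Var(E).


var_true = rxx * var_obs = 0.51 * 140.8 = 71.808
var_error = var_obs - var_true
var_error = 140.8 - 71.808
var_error = 68.992

68.992


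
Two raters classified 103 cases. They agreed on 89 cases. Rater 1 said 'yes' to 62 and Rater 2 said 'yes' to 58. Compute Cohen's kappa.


P_o = 89/103 = 0.864078
P_e = (62*58 + 41*45) / 10609 = 0.512866
kappa = (P_o - P_e) / (1 - P_e)
kappa = (0.864078 - 0.512866) / (1 - 0.512866)
kappa = 0.721

0.721


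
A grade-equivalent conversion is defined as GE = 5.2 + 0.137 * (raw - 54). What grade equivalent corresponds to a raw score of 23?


raw - median = 23 - 54 = -31
slope * diff = 0.137 * -31 = -4.247
GE = 5.2 + -4.247
GE = 0.953

0.953


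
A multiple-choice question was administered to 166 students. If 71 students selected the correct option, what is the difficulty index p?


Item difficulty p = number correct / total examinees
p = 71 / 166
p = 0.4277

0.4277


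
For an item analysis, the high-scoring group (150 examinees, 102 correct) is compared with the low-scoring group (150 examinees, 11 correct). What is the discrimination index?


p_upper = 102/150 = 0.68
p_lower = 11/150 = 0.0733
D = 0.68 - 0.0733 = 0.6067

0.6067


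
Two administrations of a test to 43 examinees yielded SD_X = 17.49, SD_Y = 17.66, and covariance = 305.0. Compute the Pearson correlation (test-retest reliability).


r = cov(X,Y) / (SD_X * SD_Y)
r = 305.0 / (17.49 * 17.66)
r = 305.0 / 308.8734
r = 0.9875

0.9875


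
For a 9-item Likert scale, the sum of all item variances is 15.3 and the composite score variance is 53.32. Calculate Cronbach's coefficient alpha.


alpha = (k/(k-1)) * (1 - sum(si^2)/s_total^2)
= (9/8) * (1 - 15.3/53.32)
alpha = 0.8022

0.8022


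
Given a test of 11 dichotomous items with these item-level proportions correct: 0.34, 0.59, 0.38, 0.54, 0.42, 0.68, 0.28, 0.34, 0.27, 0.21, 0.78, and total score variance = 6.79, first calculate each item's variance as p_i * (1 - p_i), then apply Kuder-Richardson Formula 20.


For each item, compute p_i * q_i:
  Item 1: 0.34 * 0.66 = 0.2244
  Item 2: 0.59 * 0.41 = 0.2419
  Item 3: 0.38 * 0.62 = 0.2356
  Item 4: 0.54 * 0.46 = 0.2484
  Item 5: 0.42 * 0.58 = 0.2436
  Item 6: 0.68 * 0.32 = 0.2176
  Item 7: 0.28 * 0.72 = 0.2016
  Item 8: 0.34 * 0.66 = 0.2244
  Item 9: 0.27 * 0.73 = 0.1971
  Item 10: 0.21 * 0.79 = 0.1659
  Item 11: 0.78 * 0.22 = 0.1716
Sum(p_i * q_i) = 0.2244 + 0.2419 + 0.2356 + 0.2484 + 0.2436 + 0.2176 + 0.2016 + 0.2244 + 0.1971 + 0.1659 + 0.1716 = 2.3721
KR-20 = (k/(k-1)) * (1 - Sum(p_i*q_i) / Var_total)
= (11/10) * (1 - 2.3721/6.79)
= 1.1 * 0.6506
KR-20 = 0.7157

0.7157


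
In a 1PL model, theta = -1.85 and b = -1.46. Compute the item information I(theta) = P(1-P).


P = 1/(1+exp(-(-1.85--1.46))) = 0.4037
I = P*(1-P) = 0.4037 * 0.5963
I = 0.2407

0.2407


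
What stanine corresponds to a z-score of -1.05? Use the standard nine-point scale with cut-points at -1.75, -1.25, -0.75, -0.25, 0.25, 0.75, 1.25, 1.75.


Stanine boundaries: [-1.75, -1.25, -0.75, -0.25, 0.25, 0.75, 1.25, 1.75]
z = -1.05
Check each boundary:
  z >= -1.75 -> could be stanine 2
  z >= -1.25 -> could be stanine 3
  z < -0.75
  z < -0.25
  z < 0.25
  z < 0.75
  z < 1.25
  z < 1.75
Highest qualifying boundary gives stanine = 3

3


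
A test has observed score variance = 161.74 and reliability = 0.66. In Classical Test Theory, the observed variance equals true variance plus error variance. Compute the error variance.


var_true = rxx * var_obs = 0.66 * 161.74 = 106.7484
var_error = var_obs - var_true
var_error = 161.74 - 106.7484
var_error = 54.9916

54.9916


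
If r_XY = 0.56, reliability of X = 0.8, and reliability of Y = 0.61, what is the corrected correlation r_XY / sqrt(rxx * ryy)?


r_corrected = rxy / sqrt(rxx * ryy)
= 0.56 / sqrt(0.8 * 0.61)
= 0.56 / sqrt(0.488)
= 0.56 / 0.69857
r_corrected = 0.8016

0.8016


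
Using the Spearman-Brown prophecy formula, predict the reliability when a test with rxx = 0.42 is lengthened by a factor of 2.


r_new = (n * rxx) / (1 + (n-1) * rxx)
r_new = (2 * 0.42) / (1 + 1 * 0.42)
r_new = 0.84 / 1.42
r_new = 0.5915

0.5915


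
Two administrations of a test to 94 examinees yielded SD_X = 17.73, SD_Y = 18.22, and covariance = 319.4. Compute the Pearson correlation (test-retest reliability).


r = cov(X,Y) / (SD_X * SD_Y)
r = 319.4 / (17.73 * 18.22)
r = 319.4 / 323.0406
r = 0.9887

0.9887


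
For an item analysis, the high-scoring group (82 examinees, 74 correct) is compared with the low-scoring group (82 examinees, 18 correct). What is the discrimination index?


p_upper = 74/82 = 0.9024
p_lower = 18/82 = 0.2195
D = 0.9024 - 0.2195 = 0.6829

0.6829


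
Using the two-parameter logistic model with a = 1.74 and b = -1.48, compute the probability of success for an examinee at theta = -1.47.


a*(theta - b) = 1.74 * (-1.47 - -1.48) = 0.0174
exp(-0.0174) = 0.9828
P = 1 / (1 + 0.9828)
P = 0.5043

0.5043


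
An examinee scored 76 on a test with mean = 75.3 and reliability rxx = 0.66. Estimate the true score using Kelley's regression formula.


T_est = rxx * X + (1 - rxx) * mean
T_est = 0.66 * 76 + 0.34 * 75.3
T_est = 50.16 + 25.602
T_est = 75.762

75.762


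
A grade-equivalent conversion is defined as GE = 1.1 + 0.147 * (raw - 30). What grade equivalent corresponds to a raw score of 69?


raw - median = 69 - 30 = 39
slope * diff = 0.147 * 39 = 5.733
GE = 1.1 + 5.733
GE = 6.833

6.833


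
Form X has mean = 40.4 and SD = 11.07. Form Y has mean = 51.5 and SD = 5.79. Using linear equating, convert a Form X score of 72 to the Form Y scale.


slope = SD_Y / SD_X = 5.79 / 11.07 ~ 0.523
intercept = mean_Y - slope * mean_X = 51.5 - (5.79 / 11.07) * 40.4 ~ 30.3694
Y = slope * X + intercept. To avoid rounding drift from the rounded slope/intercept, evaluate the equivalent form Y = mean_Y + SD_Y * (X - mean_X) / SD_X at full precision:
Y = 51.5 + 5.79 * (72 - 40.4) / 11.07
Y = 51.5 + 5.79 * 31.6 / 11.07
Y = 51.5 + 182.964 / 11.07
Y = 51.5 + 16.5279
Y = 68.0279

68.0279


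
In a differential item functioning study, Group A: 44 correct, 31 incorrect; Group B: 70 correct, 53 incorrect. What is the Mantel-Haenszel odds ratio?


Odds_A = 44/31 = 1.4194
Odds_B = 70/53 = 1.3208
OR = Odds_A / Odds_B = 1.4194 / 1.3208
Exactly, OR = (44 * 53) / (31 * 70) = 2332 / 2170
OR = 1.0747

1.0747


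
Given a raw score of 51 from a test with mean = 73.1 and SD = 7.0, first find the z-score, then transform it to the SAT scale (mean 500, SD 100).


z = (X - mean) / SD = (51 - 73.1) / 7.0
z = -22.1 / 7.0
z = -3.1571
SAT-scale = SAT = 500 + 100z
Carry z at full precision (z = -22.1 / 7.0) into the conversion:
SAT-scale = 500 + 100 * (-22.1 / 7.0) = 500 + -2210 / 7.0
SAT-scale = 500 + -315.7143
SAT-scale = 184.2857

184.2857


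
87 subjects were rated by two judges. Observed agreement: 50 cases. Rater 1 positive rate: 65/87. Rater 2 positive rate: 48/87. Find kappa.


P_o = 50/87 = 0.574713
P_e = (65*48 + 22*39) / 7569 = 0.525565
kappa = (P_o - P_e) / (1 - P_e)
kappa = (0.574713 - 0.525565) / (1 - 0.525565)
kappa = 0.1036

0.1036


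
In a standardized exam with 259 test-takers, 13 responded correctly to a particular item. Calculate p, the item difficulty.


Item difficulty p = number correct / total examinees
p = 13 / 259
p = 0.0502

0.0502


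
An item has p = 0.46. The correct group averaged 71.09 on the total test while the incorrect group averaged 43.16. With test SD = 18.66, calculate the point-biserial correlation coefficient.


q = 1 - p = 0.54
rpb = ((M1 - M0) / SD) * sqrt(p * q)
rpb = ((71.09 - 43.16) / 18.66) * sqrt(0.46 * 0.54)
rpb = 0.746

0.746


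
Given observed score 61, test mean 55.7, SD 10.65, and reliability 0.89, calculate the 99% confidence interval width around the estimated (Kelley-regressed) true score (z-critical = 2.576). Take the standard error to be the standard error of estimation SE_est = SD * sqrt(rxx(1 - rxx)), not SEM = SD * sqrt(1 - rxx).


True score estimate = 0.89*61 + 0.11*55.7 = 60.417
SE_est = SD * sqrt(rxx * (1 - rxx)) = 10.65 * sqrt(0.89 * 0.11) = 10.65 * sqrt(0.0979) = 3.332276
CI = T_est +/- z * SE_est, so width = 2 * z * SE_est = 2 * 2.576 * 3.332276
Width = 17.1679

17.1679


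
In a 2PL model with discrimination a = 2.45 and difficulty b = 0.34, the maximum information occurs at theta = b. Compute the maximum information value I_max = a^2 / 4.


For 2PL, max info at theta = b = 0.34
I_max = a^2 / 4 = 2.45^2 / 4
= 6.0025 / 4
I_max = 1.5006

1.5006


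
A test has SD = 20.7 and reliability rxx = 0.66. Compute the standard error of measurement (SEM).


SEM = SD * sqrt(1 - rxx)
SEM = 20.7 * sqrt(1 - 0.66)
SEM = 20.7 * sqrt(0.34) = 20.7 * 0.583095
SEM = 12.0701

12.0701


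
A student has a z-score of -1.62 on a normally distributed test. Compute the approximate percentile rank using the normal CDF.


CDF(z) = 0.5 * (1 + erf(z/sqrt(2)))
erf(-1.1455) = -0.8948
CDF = 0.0526
Percentile rank = 0.0526 * 100 = 5.26

5.26


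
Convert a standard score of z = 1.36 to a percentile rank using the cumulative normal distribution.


CDF(z) = 0.5 * (1 + erf(z/sqrt(2)))
erf(0.9617) = 0.8262
CDF = 0.9131
Percentile rank = 0.9131 * 100 = 91.31

91.31


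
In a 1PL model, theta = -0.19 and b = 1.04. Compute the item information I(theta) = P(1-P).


P = 1/(1+exp(-(-0.19-1.04))) = 0.2262
I = P*(1-P) = 0.2262 * 0.7738
I = 0.175

0.175


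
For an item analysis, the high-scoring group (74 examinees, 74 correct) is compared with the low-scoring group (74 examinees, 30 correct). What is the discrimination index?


p_upper = 74/74 = 1.0
p_lower = 30/74 = 0.4054
D = 1.0 - 0.4054 = 0.5946

0.5946


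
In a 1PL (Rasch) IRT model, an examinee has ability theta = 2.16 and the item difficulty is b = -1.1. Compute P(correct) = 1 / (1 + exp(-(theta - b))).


theta - b = 2.16 - -1.1 = 3.26
exp(-(theta - b)) = exp(-3.26) = 0.0384
P = 1 / (1 + 0.0384)
P = 0.963

0.963


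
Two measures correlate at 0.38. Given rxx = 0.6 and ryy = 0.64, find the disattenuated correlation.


r_corrected = rxy / sqrt(rxx * ryy)
= 0.38 / sqrt(0.6 * 0.64)
= 0.38 / sqrt(0.384)
= 0.38 / 0.619677
r_corrected = 0.6132

0.6132


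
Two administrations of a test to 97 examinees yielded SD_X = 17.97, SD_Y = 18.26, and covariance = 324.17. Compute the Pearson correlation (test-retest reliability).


r = cov(X,Y) / (SD_X * SD_Y)
r = 324.17 / (17.97 * 18.26)
r = 324.17 / 328.1322
r = 0.9879

0.9879


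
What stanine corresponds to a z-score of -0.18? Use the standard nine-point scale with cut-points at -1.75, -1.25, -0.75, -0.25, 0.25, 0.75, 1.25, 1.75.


Stanine boundaries: [-1.75, -1.25, -0.75, -0.25, 0.25, 0.75, 1.25, 1.75]
z = -0.18
Check each boundary:
  z >= -1.75 -> could be stanine 2
  z >= -1.25 -> could be stanine 3
  z >= -0.75 -> could be stanine 4
  z >= -0.25 -> could be stanine 5
  z < 0.25
  z < 0.75
  z < 1.25
  z < 1.75
Highest qualifying boundary gives stanine = 5

5


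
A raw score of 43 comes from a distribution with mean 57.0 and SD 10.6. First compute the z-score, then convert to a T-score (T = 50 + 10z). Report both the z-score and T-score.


z = (X - mean) / SD = (43 - 57.0) / 10.6
z = -14.0 / 10.6
z = -1.3208
T-score = T = 50 + 10z
Carry z at full precision (z = -14.0 / 10.6) into the conversion:
T-score = 50 + 10 * (-14.0 / 10.6) = 50 + -140 / 10.6
T-score = 50 + -13.2075
T-score = 36.7925

36.7925


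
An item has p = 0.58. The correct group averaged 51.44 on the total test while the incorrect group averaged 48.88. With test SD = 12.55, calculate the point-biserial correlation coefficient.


q = 1 - p = 0.42
rpb = ((M1 - M0) / SD) * sqrt(p * q)
rpb = ((51.44 - 48.88) / 12.55) * sqrt(0.58 * 0.42)
rpb = 0.1007

0.1007


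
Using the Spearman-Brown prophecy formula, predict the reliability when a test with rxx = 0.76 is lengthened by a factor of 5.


r_new = (n * rxx) / (1 + (n-1) * rxx)
r_new = (5 * 0.76) / (1 + 4 * 0.76)
r_new = 3.8 / 4.04
r_new = 0.9406

0.9406


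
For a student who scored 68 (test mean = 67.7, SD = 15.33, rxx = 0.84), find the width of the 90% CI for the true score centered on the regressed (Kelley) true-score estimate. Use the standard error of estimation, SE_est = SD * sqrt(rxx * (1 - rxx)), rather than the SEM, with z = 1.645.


True score estimate = 0.84*68 + 0.16*67.7 = 67.952
SE_est = SD * sqrt(rxx * (1 - rxx)) = 15.33 * sqrt(0.84 * 0.16) = 15.33 * sqrt(0.1344) = 5.620071
CI = T_est +/- z * SE_est, so width = 2 * z * SE_est = 2 * 1.645 * 5.620071
Width = 18.49

18.49


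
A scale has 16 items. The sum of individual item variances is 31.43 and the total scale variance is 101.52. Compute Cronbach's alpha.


alpha = (k/(k-1)) * (1 - sum(si^2)/s_total^2)
= (16/15) * (1 - 31.43/101.52)
alpha = 0.7364

0.7364


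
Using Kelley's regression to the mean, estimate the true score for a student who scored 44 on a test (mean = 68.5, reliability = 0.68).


T_est = rxx * X + (1 - rxx) * mean
T_est = 0.68 * 44 + 0.32 * 68.5
T_est = 29.92 + 21.92
T_est = 51.84

51.84


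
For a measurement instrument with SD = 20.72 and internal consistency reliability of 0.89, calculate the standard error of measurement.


SEM = SD * sqrt(1 - rxx)
SEM = 20.72 * sqrt(1 - 0.89)
SEM = 20.72 * sqrt(0.11) = 20.72 * 0.331662
SEM = 6.872

6.872


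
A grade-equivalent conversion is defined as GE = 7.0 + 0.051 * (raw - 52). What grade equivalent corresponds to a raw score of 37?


raw - median = 37 - 52 = -15
slope * diff = 0.051 * -15 = -0.765
GE = 7.0 + -0.765
GE = 6.235

6.235


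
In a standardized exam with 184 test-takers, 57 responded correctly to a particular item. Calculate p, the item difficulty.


Item difficulty p = number correct / total examinees
p = 57 / 184
p = 0.3098

0.3098


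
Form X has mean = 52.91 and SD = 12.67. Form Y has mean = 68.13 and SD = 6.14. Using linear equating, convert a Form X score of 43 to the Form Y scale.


slope = SD_Y / SD_X = 6.14 / 12.67 ~ 0.4846
intercept = mean_Y - slope * mean_X = 68.13 - (6.14 / 12.67) * 52.91 ~ 42.4893
Y = slope * X + intercept. To avoid rounding drift from the rounded slope/intercept, evaluate the equivalent form Y = mean_Y + SD_Y * (X - mean_X) / SD_X at full precision:
Y = 68.13 + 6.14 * (43 - 52.91) / 12.67
Y = 68.13 - 6.14 * 9.91 / 12.67
Y = 68.13 - 60.8474 / 12.67
Y = 68.13 - 4.8025
Y = 63.3275

63.3275


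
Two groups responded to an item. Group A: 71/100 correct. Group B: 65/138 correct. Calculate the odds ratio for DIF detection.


Odds_A = 71/29 = 2.4483
Odds_B = 65/73 = 0.8904
OR = Odds_A / Odds_B = 2.4483 / 0.8904
Exactly, OR = (71 * 73) / (29 * 65) = 5183 / 1885
OR = 2.7496

2.7496


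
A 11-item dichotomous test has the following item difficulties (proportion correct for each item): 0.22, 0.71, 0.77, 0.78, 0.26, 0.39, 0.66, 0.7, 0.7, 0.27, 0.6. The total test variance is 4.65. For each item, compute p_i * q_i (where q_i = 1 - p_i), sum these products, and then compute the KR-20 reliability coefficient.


For each item, compute p_i * q_i:
  Item 1: 0.22 * 0.78 = 0.1716
  Item 2: 0.71 * 0.29 = 0.2059
  Item 3: 0.77 * 0.23 = 0.1771
  Item 4: 0.78 * 0.22 = 0.1716
  Item 5: 0.26 * 0.74 = 0.1924
  Item 6: 0.39 * 0.61 = 0.2379
  Item 7: 0.66 * 0.34 = 0.2244
  Item 8: 0.7 * 0.3 = 0.21
  Item 9: 0.7 * 0.3 = 0.21
  Item 10: 0.27 * 0.73 = 0.1971
  Item 11: 0.6 * 0.4 = 0.24
Sum(p_i * q_i) = 0.1716 + 0.2059 + 0.1771 + 0.1716 + 0.1924 + 0.2379 + 0.2244 + 0.21 + 0.21 + 0.1971 + 0.24 = 2.238
KR-20 = (k/(k-1)) * (1 - Sum(p_i*q_i) / Var_total)
= (11/10) * (1 - 2.238/4.65)
= 1.1 * 0.5187
KR-20 = 0.5706

0.5706


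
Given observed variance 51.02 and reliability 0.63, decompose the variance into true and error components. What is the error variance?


var_true = rxx * var_obs = 0.63 * 51.02 = 32.1426
var_error = var_obs - var_true
var_error = 51.02 - 32.1426
var_error = 18.8774

18.8774


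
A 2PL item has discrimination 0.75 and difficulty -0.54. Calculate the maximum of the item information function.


For 2PL, max info at theta = b = -0.54
I_max = a^2 / 4 = 0.75^2 / 4
= 0.5625 / 4
I_max = 0.1406

0.1406


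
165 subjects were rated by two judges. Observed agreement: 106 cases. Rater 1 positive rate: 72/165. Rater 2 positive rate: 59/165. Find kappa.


P_o = 106/165 = 0.642424
P_e = (72*59 + 93*106) / 27225 = 0.518127
kappa = (P_o - P_e) / (1 - P_e)
kappa = (0.642424 - 0.518127) / (1 - 0.518127)
kappa = 0.2579

0.2579


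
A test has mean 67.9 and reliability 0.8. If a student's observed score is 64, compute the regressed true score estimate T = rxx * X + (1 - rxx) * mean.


T_est = rxx * X + (1 - rxx) * mean
T_est = 0.8 * 64 + 0.2 * 67.9
T_est = 51.2 + 13.58
T_est = 64.78

64.78


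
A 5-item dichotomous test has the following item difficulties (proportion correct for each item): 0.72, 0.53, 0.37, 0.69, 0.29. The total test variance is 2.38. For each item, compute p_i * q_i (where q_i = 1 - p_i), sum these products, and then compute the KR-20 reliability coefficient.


For each item, compute p_i * q_i:
  Item 1: 0.72 * 0.28 = 0.2016
  Item 2: 0.53 * 0.47 = 0.2491
  Item 3: 0.37 * 0.63 = 0.2331
  Item 4: 0.69 * 0.31 = 0.2139
  Item 5: 0.29 * 0.71 = 0.2059
Sum(p_i * q_i) = 0.2016 + 0.2491 + 0.2331 + 0.2139 + 0.2059 = 1.1036
KR-20 = (k/(k-1)) * (1 - Sum(p_i*q_i) / Var_total)
= (5/4) * (1 - 1.1036/2.38)
= 1.25 * 0.5363
KR-20 = 0.6704

0.6704


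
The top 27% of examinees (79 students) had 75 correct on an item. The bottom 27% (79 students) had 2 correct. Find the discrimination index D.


p_upper = 75/79 = 0.9494
p_lower = 2/79 = 0.0253
D = 0.9494 - 0.0253 = 0.9241

0.9241


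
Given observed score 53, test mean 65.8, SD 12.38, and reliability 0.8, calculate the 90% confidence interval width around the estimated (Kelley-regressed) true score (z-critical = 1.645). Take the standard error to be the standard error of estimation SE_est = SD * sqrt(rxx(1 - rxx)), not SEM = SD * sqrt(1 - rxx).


True score estimate = 0.8*53 + 0.2*65.8 = 55.56
SE_est = SD * sqrt(rxx * (1 - rxx)) = 12.38 * sqrt(0.8 * 0.2) = 12.38 * sqrt(0.16) = 4.952
CI = T_est +/- z * SE_est, so width = 2 * z * SE_est = 2 * 1.645 * 4.952
Width = 16.2921

16.2921


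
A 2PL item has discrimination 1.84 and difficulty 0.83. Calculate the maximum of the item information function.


For 2PL, max info at theta = b = 0.83
I_max = a^2 / 4 = 1.84^2 / 4
= 3.3856 / 4
I_max = 0.8464

0.8464


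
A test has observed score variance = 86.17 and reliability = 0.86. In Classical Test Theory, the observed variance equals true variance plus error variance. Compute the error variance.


var_true = rxx * var_obs = 0.86 * 86.17 = 74.1062
var_error = var_obs - var_true
var_error = 86.17 - 74.1062
var_error = 12.0638

12.0638


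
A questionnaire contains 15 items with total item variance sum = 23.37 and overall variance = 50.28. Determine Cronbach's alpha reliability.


alpha = (k/(k-1)) * (1 - sum(si^2)/s_total^2)
= (15/14) * (1 - 23.37/50.28)
alpha = 0.5734

0.5734


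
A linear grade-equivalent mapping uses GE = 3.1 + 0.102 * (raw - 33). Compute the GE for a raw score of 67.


raw - median = 67 - 33 = 34
slope * diff = 0.102 * 34 = 3.468
GE = 3.1 + 3.468
GE = 6.568

6.568


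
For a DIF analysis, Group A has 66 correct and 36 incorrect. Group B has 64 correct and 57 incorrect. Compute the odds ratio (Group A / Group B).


Odds_A = 66/36 = 1.8333
Odds_B = 64/57 = 1.1228
OR = Odds_A / Odds_B = 1.8333 / 1.1228
Exactly, OR = (66 * 57) / (36 * 64) = 3762 / 2304
OR = 1.6328

1.6328


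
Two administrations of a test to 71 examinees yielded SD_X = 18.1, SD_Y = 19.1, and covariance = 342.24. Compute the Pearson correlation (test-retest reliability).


r = cov(X,Y) / (SD_X * SD_Y)
r = 342.24 / (18.1 * 19.1)
r = 342.24 / 345.71
r = 0.99

0.99


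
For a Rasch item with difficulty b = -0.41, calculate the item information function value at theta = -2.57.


P = 1/(1+exp(-(-2.57--0.41))) = 0.1034
I = P*(1-P) = 0.1034 * 0.8966
I = 0.0927

0.0927


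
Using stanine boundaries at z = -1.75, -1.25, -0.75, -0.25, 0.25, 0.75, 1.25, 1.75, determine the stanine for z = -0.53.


Stanine boundaries: [-1.75, -1.25, -0.75, -0.25, 0.25, 0.75, 1.25, 1.75]
z = -0.53
Check each boundary:
  z >= -1.75 -> could be stanine 2
  z >= -1.25 -> could be stanine 3
  z >= -0.75 -> could be stanine 4
  z < -0.25
  z < 0.25
  z < 0.75
  z < 1.25
  z < 1.75
Highest qualifying boundary gives stanine = 4

4


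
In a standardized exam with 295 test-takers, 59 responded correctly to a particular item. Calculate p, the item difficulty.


Item difficulty p = number correct / total examinees
p = 59 / 295
p = 0.2

0.2


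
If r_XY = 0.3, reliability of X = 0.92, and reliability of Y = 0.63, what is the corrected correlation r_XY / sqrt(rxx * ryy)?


r_corrected = rxy / sqrt(rxx * ryy)
= 0.3 / sqrt(0.92 * 0.63)
= 0.3 / sqrt(0.5796)
= 0.3 / 0.761315
r_corrected = 0.3941

0.3941


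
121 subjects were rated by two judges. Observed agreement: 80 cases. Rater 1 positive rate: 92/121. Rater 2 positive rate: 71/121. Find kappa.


P_o = 80/121 = 0.661157
P_e = (92*71 + 29*50) / 14641 = 0.545181
kappa = (P_o - P_e) / (1 - P_e)
kappa = (0.661157 - 0.545181) / (1 - 0.545181)
kappa = 0.255

0.255


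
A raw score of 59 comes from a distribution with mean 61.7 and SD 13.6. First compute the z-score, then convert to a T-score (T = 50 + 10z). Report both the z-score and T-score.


z = (X - mean) / SD = (59 - 61.7) / 13.6
z = -2.7 / 13.6
z = -0.1985
T-score = T = 50 + 10z
Carry z at full precision (z = -2.7 / 13.6) into the conversion:
T-score = 50 + 10 * (-2.7 / 13.6) = 50 + -27 / 13.6
T-score = 50 + -1.9853
T-score = 48.0147

48.0147


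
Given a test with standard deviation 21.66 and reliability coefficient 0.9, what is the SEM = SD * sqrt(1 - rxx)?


SEM = SD * sqrt(1 - rxx)
SEM = 21.66 * sqrt(1 - 0.9)
SEM = 21.66 * sqrt(0.1) = 21.66 * 0.316228
SEM = 6.8495

6.8495


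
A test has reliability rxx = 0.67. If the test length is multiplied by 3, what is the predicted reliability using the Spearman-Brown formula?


r_new = (n * rxx) / (1 + (n-1) * rxx)
r_new = (3 * 0.67) / (1 + 2 * 0.67)
r_new = 2.01 / 2.34
r_new = 0.859

0.859


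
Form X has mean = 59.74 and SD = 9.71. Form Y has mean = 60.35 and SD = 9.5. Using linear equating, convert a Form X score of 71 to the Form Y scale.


slope = SD_Y / SD_X = 9.5 / 9.71 ~ 0.9784
intercept = mean_Y - slope * mean_X = 60.35 - (9.5 / 9.71) * 59.74 ~ 1.902
Y = slope * X + intercept. To avoid rounding drift from the rounded slope/intercept, evaluate the equivalent form Y = mean_Y + SD_Y * (X - mean_X) / SD_X at full precision:
Y = 60.35 + 9.5 * (71 - 59.74) / 9.71
Y = 60.35 + 9.5 * 11.26 / 9.71
Y = 60.35 + 106.97 / 9.71
Y = 60.35 + 11.0165
Y = 71.3665

71.3665


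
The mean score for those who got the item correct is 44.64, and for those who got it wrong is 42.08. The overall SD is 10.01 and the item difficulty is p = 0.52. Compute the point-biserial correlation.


q = 1 - p = 0.48
rpb = ((M1 - M0) / SD) * sqrt(p * q)
rpb = ((44.64 - 42.08) / 10.01) * sqrt(0.52 * 0.48)
rpb = 0.1278

0.1278


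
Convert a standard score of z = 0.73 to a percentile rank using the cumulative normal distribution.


CDF(z) = 0.5 * (1 + erf(z/sqrt(2)))
erf(0.5162) = 0.5346
CDF = 0.7673
Percentile rank = 0.7673 * 100 = 76.73

76.73


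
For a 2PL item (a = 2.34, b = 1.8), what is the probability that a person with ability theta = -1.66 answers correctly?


a*(theta - b) = 2.34 * (-1.66 - 1.8) = -8.0964
exp(--8.0964) = 3282.6293
P = 1 / (1 + 3282.6293)
P = 0.0003

0.0003


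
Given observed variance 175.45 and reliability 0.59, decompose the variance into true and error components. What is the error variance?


var_true = rxx * var_obs = 0.59 * 175.45 = 103.5155
var_error = var_obs - var_true
var_error = 175.45 - 103.5155
var_error = 71.9345

71.9345


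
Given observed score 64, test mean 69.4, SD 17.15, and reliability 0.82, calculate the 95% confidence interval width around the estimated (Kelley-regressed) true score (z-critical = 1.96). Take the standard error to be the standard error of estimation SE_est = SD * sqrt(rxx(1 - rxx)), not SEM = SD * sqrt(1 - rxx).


True score estimate = 0.82*64 + 0.18*69.4 = 64.972
SE_est = SD * sqrt(rxx * (1 - rxx)) = 17.15 * sqrt(0.82 * 0.18) = 17.15 * sqrt(0.1476) = 6.588815
CI = T_est +/- z * SE_est, so width = 2 * z * SE_est = 2 * 1.96 * 6.588815
Width = 25.8282

25.8282


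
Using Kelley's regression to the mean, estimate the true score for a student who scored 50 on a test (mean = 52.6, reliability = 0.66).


T_est = rxx * X + (1 - rxx) * mean
T_est = 0.66 * 50 + 0.34 * 52.6
T_est = 33.0 + 17.884
T_est = 50.884

50.884


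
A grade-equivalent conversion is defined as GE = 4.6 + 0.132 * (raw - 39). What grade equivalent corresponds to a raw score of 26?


raw - median = 26 - 39 = -13
slope * diff = 0.132 * -13 = -1.716
GE = 4.6 + -1.716
GE = 2.884

2.884


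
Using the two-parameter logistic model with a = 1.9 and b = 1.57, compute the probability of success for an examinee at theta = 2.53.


a*(theta - b) = 1.9 * (2.53 - 1.57) = 1.824
exp(-1.824) = 0.1614
P = 1 / (1 + 0.1614)
P = 0.861

0.861


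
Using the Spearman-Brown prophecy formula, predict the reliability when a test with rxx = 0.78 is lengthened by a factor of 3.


r_new = (n * rxx) / (1 + (n-1) * rxx)
r_new = (3 * 0.78) / (1 + 2 * 0.78)
r_new = 2.34 / 2.56
r_new = 0.9141

0.9141


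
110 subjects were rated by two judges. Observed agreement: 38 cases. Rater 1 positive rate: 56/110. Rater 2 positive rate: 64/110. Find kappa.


P_o = 38/110 = 0.345455
P_e = (56*64 + 54*46) / 12100 = 0.501488
kappa = (P_o - P_e) / (1 - P_e)
kappa = (0.345455 - 0.501488) / (1 - 0.501488)
kappa = -0.313

-0.313


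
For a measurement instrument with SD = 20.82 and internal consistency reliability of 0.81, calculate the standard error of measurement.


SEM = SD * sqrt(1 - rxx)
SEM = 20.82 * sqrt(1 - 0.81)
SEM = 20.82 * sqrt(0.19) = 20.82 * 0.43589
SEM = 9.0752

9.0752


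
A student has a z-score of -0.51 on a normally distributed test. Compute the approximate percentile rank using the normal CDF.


CDF(z) = 0.5 * (1 + erf(z/sqrt(2)))
erf(-0.3606) = -0.3899
CDF = 0.305
Percentile rank = 0.305 * 100 = 30.5

30.5


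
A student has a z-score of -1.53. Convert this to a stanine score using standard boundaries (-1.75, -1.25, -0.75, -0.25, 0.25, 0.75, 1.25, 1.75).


Stanine boundaries: [-1.75, -1.25, -0.75, -0.25, 0.25, 0.75, 1.25, 1.75]
z = -1.53
Check each boundary:
  z >= -1.75 -> could be stanine 2
  z < -1.25
  z < -0.75
  z < -0.25
  z < 0.25
  z < 0.75
  z < 1.25
  z < 1.75
Highest qualifying boundary gives stanine = 2

2


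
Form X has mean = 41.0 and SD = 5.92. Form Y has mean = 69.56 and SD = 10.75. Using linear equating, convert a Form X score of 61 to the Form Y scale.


slope = SD_Y / SD_X = 10.75 / 5.92 ~ 1.8159
intercept = mean_Y - slope * mean_X = 69.56 - (10.75 / 5.92) * 41.0 ~ -4.891
Y = slope * X + intercept. To avoid rounding drift from the rounded slope/intercept, evaluate the equivalent form Y = mean_Y + SD_Y * (X - mean_X) / SD_X at full precision:
Y = 69.56 + 10.75 * (61 - 41.0) / 5.92
Y = 69.56 + 10.75 * 20.0 / 5.92
Y = 69.56 + 215.0 / 5.92
Y = 69.56 + 36.3176
Y = 105.8776

105.8776


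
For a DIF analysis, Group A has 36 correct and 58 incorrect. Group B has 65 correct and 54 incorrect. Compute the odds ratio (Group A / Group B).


Odds_A = 36/58 = 0.6207
Odds_B = 65/54 = 1.2037
OR = Odds_A / Odds_B = 0.6207 / 1.2037
Exactly, OR = (36 * 54) / (58 * 65) = 1944 / 3770
OR = 0.5156

0.5156


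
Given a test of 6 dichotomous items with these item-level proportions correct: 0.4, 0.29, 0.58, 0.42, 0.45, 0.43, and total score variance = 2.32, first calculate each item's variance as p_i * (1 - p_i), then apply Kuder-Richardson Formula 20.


For each item, compute p_i * q_i:
  Item 1: 0.4 * 0.6 = 0.24
  Item 2: 0.29 * 0.71 = 0.2059
  Item 3: 0.58 * 0.42 = 0.2436
  Item 4: 0.42 * 0.58 = 0.2436
  Item 5: 0.45 * 0.55 = 0.2475
  Item 6: 0.43 * 0.57 = 0.2451
Sum(p_i * q_i) = 0.24 + 0.2059 + 0.2436 + 0.2436 + 0.2475 + 0.2451 = 1.4257
KR-20 = (k/(k-1)) * (1 - Sum(p_i*q_i) / Var_total)
= (6/5) * (1 - 1.4257/2.32)
= 1.2 * 0.3855
KR-20 = 0.4626

0.4626


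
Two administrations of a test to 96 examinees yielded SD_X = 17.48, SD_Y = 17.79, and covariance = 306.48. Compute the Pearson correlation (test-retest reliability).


r = cov(X,Y) / (SD_X * SD_Y)
r = 306.48 / (17.48 * 17.79)
r = 306.48 / 310.9692
r = 0.9856

0.9856


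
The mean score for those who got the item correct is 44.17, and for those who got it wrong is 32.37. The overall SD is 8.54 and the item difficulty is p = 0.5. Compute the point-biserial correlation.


q = 1 - p = 0.5
rpb = ((M1 - M0) / SD) * sqrt(p * q)
rpb = ((44.17 - 32.37) / 8.54) * sqrt(0.5 * 0.5)
rpb = 0.6909

0.6909


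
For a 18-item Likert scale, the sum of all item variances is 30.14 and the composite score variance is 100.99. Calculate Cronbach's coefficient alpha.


alpha = (k/(k-1)) * (1 - sum(si^2)/s_total^2)
= (18/17) * (1 - 30.14/100.99)
alpha = 0.7428

0.7428


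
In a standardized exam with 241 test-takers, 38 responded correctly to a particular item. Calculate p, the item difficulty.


Item difficulty p = number correct / total examinees
p = 38 / 241
p = 0.1577

0.1577


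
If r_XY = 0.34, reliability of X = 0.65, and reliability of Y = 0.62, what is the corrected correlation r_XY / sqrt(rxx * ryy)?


r_corrected = rxy / sqrt(rxx * ryy)
= 0.34 / sqrt(0.65 * 0.62)
= 0.34 / sqrt(0.403)
= 0.34 / 0.634823
r_corrected = 0.5356

0.5356


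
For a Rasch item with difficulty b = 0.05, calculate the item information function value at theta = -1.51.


P = 1/(1+exp(-(-1.51-0.05))) = 0.1736
I = P*(1-P) = 0.1736 * 0.8264
I = 0.1435

0.1435
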